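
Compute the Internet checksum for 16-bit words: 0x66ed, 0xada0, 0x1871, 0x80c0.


Sum all words (with carry folding):
+ 0x66ed = 0x66ed
+ 0xada0 = 0x148e
+ 0x1871 = 0x2cff
+ 0x80c0 = 0xadbf
One's complement: ~0xadbf
Checksum = 0x5240


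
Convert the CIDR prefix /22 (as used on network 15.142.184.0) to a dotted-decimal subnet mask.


/22 means 22 network bits, 10 host bits
Binary: 11111111111111111111110000000000
Mask: 255.255.252.0


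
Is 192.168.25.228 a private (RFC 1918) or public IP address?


RFC 1918 private ranges:
  10.0.0.0/8 (10.0.0.0 - 10.255.255.255)
  172.16.0.0/12 (172.16.0.0 - 172.31.255.255)
  192.168.0.0/16 (192.168.0.0 - 192.168.255.255)
Private (in 192.168.0.0/16)


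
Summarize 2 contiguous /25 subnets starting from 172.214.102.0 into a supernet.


Original prefix: /25
Number of subnets: 2 = 2^1
New prefix = 25 - 1 = 24
Supernet: 172.214.102.0/24


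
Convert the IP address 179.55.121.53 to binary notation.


179 = 10110011
55 = 00110111
121 = 01111001
53 = 00110101
Binary: 10110011.00110111.01111001.00110101


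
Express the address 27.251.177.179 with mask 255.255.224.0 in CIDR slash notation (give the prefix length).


Binary: 11111111.11111111.11100000.00000000
Count leading 1s
Prefix: /19


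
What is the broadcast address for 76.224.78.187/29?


Network: 76.224.78.184/29
Host bits = 3
Set all host bits to 1:
Broadcast: 76.224.78.191


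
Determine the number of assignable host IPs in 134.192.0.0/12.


Host bits = 32 - 12 = 20
Total addresses = 2^20 = 1048576
Usable = total - 2 (network and broadcast)
Usable hosts: 1048574


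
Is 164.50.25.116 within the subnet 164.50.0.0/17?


Subnet network: 164.50.0.0
Test IP AND mask: 164.50.0.0
Yes, 164.50.25.116 is in 164.50.0.0/17


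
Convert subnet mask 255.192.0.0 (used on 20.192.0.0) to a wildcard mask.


Subnet mask: 255.192.0.0
Wildcard = 255.255.255.255 - subnet mask
255 - 255 = 0
255 - 192 = 63
255 - 0 = 255
255 - 0 = 255
Wildcard: 0.63.255.255


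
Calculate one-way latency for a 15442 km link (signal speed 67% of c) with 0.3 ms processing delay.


Speed = 0.67 * 3e5 km/s = 201000 km/s
Propagation delay = 15442 / 201000 = 0.0768 s = 76.8259 ms
Processing delay = 0.3 ms
Total one-way latency = 77.1259 ms


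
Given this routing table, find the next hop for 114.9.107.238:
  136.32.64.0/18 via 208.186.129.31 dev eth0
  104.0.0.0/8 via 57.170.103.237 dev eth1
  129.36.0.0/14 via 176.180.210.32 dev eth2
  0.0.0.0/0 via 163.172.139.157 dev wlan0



Longest prefix match for 114.9.107.238:
  /18 136.32.64.0: no
  /8 104.0.0.0: no
  /14 129.36.0.0: no
  /0 0.0.0.0: MATCH
Selected: next-hop 163.172.139.157 via wlan0 (matched /0)


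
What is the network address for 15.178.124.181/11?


IP:   00001111.10110010.01111100.10110101
Mask: 11111111.11100000.00000000.00000000
AND operation:
Net:  00001111.10100000.00000000.00000000
Network: 15.160.0.0/11


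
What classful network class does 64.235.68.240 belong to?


First octet: 64
Binary: 01000000
0xxxxxxx -> Class A (1-126)
Class A, default mask 255.0.0.0 (/8)


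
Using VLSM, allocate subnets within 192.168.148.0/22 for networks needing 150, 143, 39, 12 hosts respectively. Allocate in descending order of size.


150 hosts -> /24 (254 usable): 192.168.148.0/24
143 hosts -> /24 (254 usable): 192.168.149.0/24
39 hosts -> /26 (62 usable): 192.168.150.0/26
12 hosts -> /28 (14 usable): 192.168.150.64/28
Allocation: 192.168.148.0/24 (150 hosts, 254 usable); 192.168.149.0/24 (143 hosts, 254 usable); 192.168.150.0/26 (39 hosts, 62 usable); 192.168.150.64/28 (12 hosts, 14 usable)


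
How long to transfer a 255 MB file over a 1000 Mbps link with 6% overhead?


Effective throughput = 1000 * (1 - 6/100) = 940 Mbps
File size in Mb = 255 * 8 = 2040 Mb
Time = 2040 / 940
Time = 2.1702 seconds


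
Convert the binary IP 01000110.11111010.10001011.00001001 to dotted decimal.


01000110 = 70
11111010 = 250
10001011 = 139
00001001 = 9
IP: 70.250.139.9


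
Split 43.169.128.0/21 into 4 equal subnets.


New prefix = 21 + 2 = 23
Each subnet has 512 addresses
  43.169.128.0/23
  43.169.130.0/23
  43.169.132.0/23
  43.169.134.0/23
Subnets: 43.169.128.0/23, 43.169.130.0/23, 43.169.132.0/23, 43.169.134.0/23


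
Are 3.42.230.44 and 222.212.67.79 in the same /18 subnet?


Mask: 255.255.192.0
3.42.230.44 AND mask = 3.42.192.0
222.212.67.79 AND mask = 222.212.64.0
No, different subnets (3.42.192.0 vs 222.212.64.0)


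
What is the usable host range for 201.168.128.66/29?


Network: 201.168.128.64
Broadcast: 201.168.128.71
First usable = network + 1
Last usable = broadcast - 1
Range: 201.168.128.65 to 201.168.128.70


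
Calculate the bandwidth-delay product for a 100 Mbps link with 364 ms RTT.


BDP = bandwidth * RTT
= 100 Mbps * 364 ms
= 100 * 1e6 * 364 / 1000 bits
= 36400000 bits
= 4550000 bytes
= 4443.3594 KB
BDP = 36400000 bits (4550000 bytes)


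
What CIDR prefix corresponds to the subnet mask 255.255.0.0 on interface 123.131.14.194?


Binary: 11111111.11111111.00000000.00000000
Count leading 1s
Prefix: /16


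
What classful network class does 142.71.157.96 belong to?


First octet: 142
Binary: 10001110
10xxxxxx -> Class B (128-191)
Class B, default mask 255.255.0.0 (/16)


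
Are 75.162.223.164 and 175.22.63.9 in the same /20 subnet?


Mask: 255.255.240.0
75.162.223.164 AND mask = 75.162.208.0
175.22.63.9 AND mask = 175.22.48.0
No, different subnets (75.162.208.0 vs 175.22.48.0)


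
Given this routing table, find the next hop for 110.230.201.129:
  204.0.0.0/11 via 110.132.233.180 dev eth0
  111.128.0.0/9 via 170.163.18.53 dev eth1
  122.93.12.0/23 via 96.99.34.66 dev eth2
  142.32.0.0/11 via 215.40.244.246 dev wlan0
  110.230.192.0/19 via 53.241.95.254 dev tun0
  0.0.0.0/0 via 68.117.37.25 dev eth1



Longest prefix match for 110.230.201.129:
  /11 204.0.0.0: no
  /9 111.128.0.0: no
  /23 122.93.12.0: no
  /11 142.32.0.0: no
  /19 110.230.192.0: MATCH
  /0 0.0.0.0: MATCH
Selected: next-hop 53.241.95.254 via tun0 (matched /19)


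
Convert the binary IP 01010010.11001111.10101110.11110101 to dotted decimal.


01010010 = 82
11001111 = 207
10101110 = 174
11110101 = 245
IP: 82.207.174.245


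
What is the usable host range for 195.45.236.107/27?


Network: 195.45.236.96
Broadcast: 195.45.236.127
First usable = network + 1
Last usable = broadcast - 1
Range: 195.45.236.97 to 195.45.236.126


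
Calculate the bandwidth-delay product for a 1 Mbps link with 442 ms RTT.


BDP = bandwidth * RTT
= 1 Mbps * 442 ms
= 1 * 1e6 * 442 / 1000 bits
= 442000 bits
= 55250 bytes
= 53.9551 KB
BDP = 442000 bits (55250 bytes)


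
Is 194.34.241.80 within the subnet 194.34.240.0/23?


Subnet network: 194.34.240.0
Test IP AND mask: 194.34.240.0
Yes, 194.34.241.80 is in 194.34.240.0/23


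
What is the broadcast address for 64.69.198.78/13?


Network: 64.64.0.0/13
Host bits = 19
Set all host bits to 1:
Broadcast: 64.71.255.255


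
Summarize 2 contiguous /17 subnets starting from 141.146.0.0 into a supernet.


Original prefix: /17
Number of subnets: 2 = 2^1
New prefix = 17 - 1 = 16
Supernet: 141.146.0.0/16


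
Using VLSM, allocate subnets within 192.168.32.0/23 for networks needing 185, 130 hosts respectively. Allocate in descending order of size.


185 hosts -> /24 (254 usable): 192.168.32.0/24
130 hosts -> /24 (254 usable): 192.168.33.0/24
Allocation: 192.168.32.0/24 (185 hosts, 254 usable); 192.168.33.0/24 (130 hosts, 254 usable)


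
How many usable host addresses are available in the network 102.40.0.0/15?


Host bits = 32 - 15 = 17
Total addresses = 2^17 = 131072
Usable = total - 2 (network and broadcast)
Usable hosts: 131070


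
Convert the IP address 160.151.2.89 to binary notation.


160 = 10100000
151 = 10010111
2 = 00000010
89 = 01011001
Binary: 10100000.10010111.00000010.01011001


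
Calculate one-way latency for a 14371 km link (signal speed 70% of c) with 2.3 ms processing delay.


Speed = 0.7 * 3e5 km/s = 210000 km/s
Propagation delay = 14371 / 210000 = 0.0684 s = 68.4333 ms
Processing delay = 2.3 ms
Total one-way latency = 70.7333 ms


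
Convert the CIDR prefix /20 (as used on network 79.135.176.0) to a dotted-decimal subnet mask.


/20 means 20 network bits, 12 host bits
Binary: 11111111111111111111000000000000
Mask: 255.255.240.0


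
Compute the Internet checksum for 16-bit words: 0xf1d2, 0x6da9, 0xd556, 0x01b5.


Sum all words (with carry folding):
+ 0xf1d2 = 0xf1d2
+ 0x6da9 = 0x5f7c
+ 0xd556 = 0x34d3
+ 0x01b5 = 0x3688
One's complement: ~0x3688
Checksum = 0xc977


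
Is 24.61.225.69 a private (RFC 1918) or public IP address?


RFC 1918 private ranges:
  10.0.0.0/8 (10.0.0.0 - 10.255.255.255)
  172.16.0.0/12 (172.16.0.0 - 172.31.255.255)
  192.168.0.0/16 (192.168.0.0 - 192.168.255.255)
Public (not in any RFC 1918 range)


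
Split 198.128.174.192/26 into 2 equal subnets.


New prefix = 26 + 1 = 27
Each subnet has 32 addresses
  198.128.174.192/27
  198.128.174.224/27
Subnets: 198.128.174.192/27, 198.128.174.224/27


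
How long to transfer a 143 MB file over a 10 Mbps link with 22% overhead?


Effective throughput = 10 * (1 - 22/100) = 7.8 Mbps
File size in Mb = 143 * 8 = 1144 Mb
Time = 1144 / 7.8
Time = 146.6667 seconds


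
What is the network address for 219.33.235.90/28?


IP:   11011011.00100001.11101011.01011010
Mask: 11111111.11111111.11111111.11110000
AND operation:
Net:  11011011.00100001.11101011.01010000
Network: 219.33.235.80/28


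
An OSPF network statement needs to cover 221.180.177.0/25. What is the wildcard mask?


Subnet mask: 255.255.255.128
Wildcard = 255.255.255.255 - subnet mask
255 - 255 = 0
255 - 255 = 0
255 - 255 = 0
255 - 128 = 127
Wildcard: 0.0.0.127


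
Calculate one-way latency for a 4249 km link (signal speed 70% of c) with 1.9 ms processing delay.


Speed = 0.7 * 3e5 km/s = 210000 km/s
Propagation delay = 4249 / 210000 = 0.0202 s = 20.2333 ms
Processing delay = 1.9 ms
Total one-way latency = 22.1333 ms


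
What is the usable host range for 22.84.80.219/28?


Network: 22.84.80.208
Broadcast: 22.84.80.223
First usable = network + 1
Last usable = broadcast - 1
Range: 22.84.80.209 to 22.84.80.222


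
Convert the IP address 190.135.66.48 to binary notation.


190 = 10111110
135 = 10000111
66 = 01000010
48 = 00110000
Binary: 10111110.10000111.01000010.00110000


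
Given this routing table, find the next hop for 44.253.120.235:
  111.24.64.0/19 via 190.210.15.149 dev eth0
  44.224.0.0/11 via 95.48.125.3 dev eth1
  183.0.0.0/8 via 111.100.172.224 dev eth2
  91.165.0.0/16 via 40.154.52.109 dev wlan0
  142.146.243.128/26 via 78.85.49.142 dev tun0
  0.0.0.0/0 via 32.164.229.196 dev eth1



Longest prefix match for 44.253.120.235:
  /19 111.24.64.0: no
  /11 44.224.0.0: MATCH
  /8 183.0.0.0: no
  /16 91.165.0.0: no
  /26 142.146.243.128: no
  /0 0.0.0.0: MATCH
Selected: next-hop 95.48.125.3 via eth1 (matched /11)


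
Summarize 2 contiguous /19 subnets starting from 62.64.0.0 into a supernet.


Original prefix: /19
Number of subnets: 2 = 2^1
New prefix = 19 - 1 = 18
Supernet: 62.64.0.0/18


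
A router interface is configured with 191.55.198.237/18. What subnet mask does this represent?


/18 means 18 network bits, 14 host bits
Binary: 11111111111111111100000000000000
Mask: 255.255.192.0


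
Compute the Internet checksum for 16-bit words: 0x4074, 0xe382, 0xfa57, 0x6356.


Sum all words (with carry folding):
+ 0x4074 = 0x4074
+ 0xe382 = 0x23f7
+ 0xfa57 = 0x1e4f
+ 0x6356 = 0x81a5
One's complement: ~0x81a5
Checksum = 0x7e5a


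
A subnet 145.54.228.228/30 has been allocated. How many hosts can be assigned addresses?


Host bits = 32 - 30 = 2
Total addresses = 2^2 = 4
Usable = total - 2 (network and broadcast)
Usable hosts: 2


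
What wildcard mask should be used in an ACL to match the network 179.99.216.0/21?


Subnet mask: 255.255.248.0
Wildcard = 255.255.255.255 - subnet mask
255 - 255 = 0
255 - 255 = 0
255 - 248 = 7
255 - 0 = 255
Wildcard: 0.0.7.255


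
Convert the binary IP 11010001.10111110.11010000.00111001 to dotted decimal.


11010001 = 209
10111110 = 190
11010000 = 208
00111001 = 57
IP: 209.190.208.57


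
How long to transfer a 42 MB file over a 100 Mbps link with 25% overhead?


Effective throughput = 100 * (1 - 25/100) = 75 Mbps
File size in Mb = 42 * 8 = 336 Mb
Time = 336 / 75
Time = 4.48 seconds


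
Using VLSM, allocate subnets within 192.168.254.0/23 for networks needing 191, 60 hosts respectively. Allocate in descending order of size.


191 hosts -> /24 (254 usable): 192.168.254.0/24
60 hosts -> /26 (62 usable): 192.168.255.0/26
Allocation: 192.168.254.0/24 (191 hosts, 254 usable); 192.168.255.0/26 (60 hosts, 62 usable)


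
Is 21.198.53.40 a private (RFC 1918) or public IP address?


RFC 1918 private ranges:
  10.0.0.0/8 (10.0.0.0 - 10.255.255.255)
  172.16.0.0/12 (172.16.0.0 - 172.31.255.255)
  192.168.0.0/16 (192.168.0.0 - 192.168.255.255)
Public (not in any RFC 1918 range)


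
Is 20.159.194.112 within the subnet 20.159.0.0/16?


Subnet network: 20.159.0.0
Test IP AND mask: 20.159.0.0
Yes, 20.159.194.112 is in 20.159.0.0/16


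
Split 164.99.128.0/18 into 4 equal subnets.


New prefix = 18 + 2 = 20
Each subnet has 4096 addresses
  164.99.128.0/20
  164.99.144.0/20
  164.99.160.0/20
  164.99.176.0/20
Subnets: 164.99.128.0/20, 164.99.144.0/20, 164.99.160.0/20, 164.99.176.0/20


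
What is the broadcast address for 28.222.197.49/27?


Network: 28.222.197.32/27
Host bits = 5
Set all host bits to 1:
Broadcast: 28.222.197.63


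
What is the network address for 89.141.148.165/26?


IP:   01011001.10001101.10010100.10100101
Mask: 11111111.11111111.11111111.11000000
AND operation:
Net:  01011001.10001101.10010100.10000000
Network: 89.141.148.128/26


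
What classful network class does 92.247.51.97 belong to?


First octet: 92
Binary: 01011100
0xxxxxxx -> Class A (1-126)
Class A, default mask 255.0.0.0 (/8)


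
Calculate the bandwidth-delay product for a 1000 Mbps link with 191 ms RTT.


BDP = bandwidth * RTT
= 1000 Mbps * 191 ms
= 1000 * 1e6 * 191 / 1000 bits
= 191000000 bits
= 23875000 bytes
= 23315.4297 KB
BDP = 191000000 bits (23875000 bytes)


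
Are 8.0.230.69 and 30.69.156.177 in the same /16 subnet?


Mask: 255.255.0.0
8.0.230.69 AND mask = 8.0.0.0
30.69.156.177 AND mask = 30.69.0.0
No, different subnets (8.0.0.0 vs 30.69.0.0)


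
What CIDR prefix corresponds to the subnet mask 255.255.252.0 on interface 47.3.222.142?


Binary: 11111111.11111111.11111100.00000000
Count leading 1s
Prefix: /22


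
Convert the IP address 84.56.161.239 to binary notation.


84 = 01010100
56 = 00111000
161 = 10100001
239 = 11101111
Binary: 01010100.00111000.10100001.11101111


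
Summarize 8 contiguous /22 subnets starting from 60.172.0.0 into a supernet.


Original prefix: /22
Number of subnets: 8 = 2^3
New prefix = 22 - 3 = 19
Supernet: 60.172.0.0/19


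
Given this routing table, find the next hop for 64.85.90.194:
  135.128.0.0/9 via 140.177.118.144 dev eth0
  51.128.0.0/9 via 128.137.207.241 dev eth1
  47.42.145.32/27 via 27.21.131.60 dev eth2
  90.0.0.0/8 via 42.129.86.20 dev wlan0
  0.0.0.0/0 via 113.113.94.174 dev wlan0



Longest prefix match for 64.85.90.194:
  /9 135.128.0.0: no
  /9 51.128.0.0: no
  /27 47.42.145.32: no
  /8 90.0.0.0: no
  /0 0.0.0.0: MATCH
Selected: next-hop 113.113.94.174 via wlan0 (matched /0)


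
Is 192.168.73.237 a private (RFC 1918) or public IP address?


RFC 1918 private ranges:
  10.0.0.0/8 (10.0.0.0 - 10.255.255.255)
  172.16.0.0/12 (172.16.0.0 - 172.31.255.255)
  192.168.0.0/16 (192.168.0.0 - 192.168.255.255)
Private (in 192.168.0.0/16)


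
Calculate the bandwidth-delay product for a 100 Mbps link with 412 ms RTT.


BDP = bandwidth * RTT
= 100 Mbps * 412 ms
= 100 * 1e6 * 412 / 1000 bits
= 41200000 bits
= 5150000 bytes
= 5029.2969 KB
BDP = 41200000 bits (5150000 bytes)


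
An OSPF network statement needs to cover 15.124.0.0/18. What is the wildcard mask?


Subnet mask: 255.255.192.0
Wildcard = 255.255.255.255 - subnet mask
255 - 255 = 0
255 - 255 = 0
255 - 192 = 63
255 - 0 = 255
Wildcard: 0.0.63.255


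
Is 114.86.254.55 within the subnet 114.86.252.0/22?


Subnet network: 114.86.252.0
Test IP AND mask: 114.86.252.0
Yes, 114.86.254.55 is in 114.86.252.0/22


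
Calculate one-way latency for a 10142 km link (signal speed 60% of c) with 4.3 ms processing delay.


Speed = 0.6 * 3e5 km/s = 180000 km/s
Propagation delay = 10142 / 180000 = 0.0563 s = 56.3444 ms
Processing delay = 4.3 ms
Total one-way latency = 60.6444 ms


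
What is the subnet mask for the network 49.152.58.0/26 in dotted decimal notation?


/26 means 26 network bits, 6 host bits
Binary: 11111111111111111111111111000000
Mask: 255.255.255.192


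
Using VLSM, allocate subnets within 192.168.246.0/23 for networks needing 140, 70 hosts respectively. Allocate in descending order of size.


140 hosts -> /24 (254 usable): 192.168.246.0/24
70 hosts -> /25 (126 usable): 192.168.247.0/25
Allocation: 192.168.246.0/24 (140 hosts, 254 usable); 192.168.247.0/25 (70 hosts, 126 usable)


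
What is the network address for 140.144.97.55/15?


IP:   10001100.10010000.01100001.00110111
Mask: 11111111.11111110.00000000.00000000
AND operation:
Net:  10001100.10010000.00000000.00000000
Network: 140.144.0.0/15


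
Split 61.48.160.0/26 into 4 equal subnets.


New prefix = 26 + 2 = 28
Each subnet has 16 addresses
  61.48.160.0/28
  61.48.160.16/28
  61.48.160.32/28
  61.48.160.48/28
Subnets: 61.48.160.0/28, 61.48.160.16/28, 61.48.160.32/28, 61.48.160.48/28


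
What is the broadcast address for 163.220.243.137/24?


Network: 163.220.243.0/24
Host bits = 8
Set all host bits to 1:
Broadcast: 163.220.243.255


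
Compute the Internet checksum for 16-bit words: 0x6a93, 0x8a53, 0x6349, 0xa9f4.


Sum all words (with carry folding):
+ 0x6a93 = 0x6a93
+ 0x8a53 = 0xf4e6
+ 0x6349 = 0x5830
+ 0xa9f4 = 0x0225
One's complement: ~0x0225
Checksum = 0xfdda


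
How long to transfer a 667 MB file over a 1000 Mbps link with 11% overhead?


Effective throughput = 1000 * (1 - 11/100) = 890 Mbps
File size in Mb = 667 * 8 = 5336 Mb
Time = 5336 / 890
Time = 5.9955 seconds


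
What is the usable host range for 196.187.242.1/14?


Network: 196.184.0.0
Broadcast: 196.187.255.255
First usable = network + 1
Last usable = broadcast - 1
Range: 196.184.0.1 to 196.187.255.254


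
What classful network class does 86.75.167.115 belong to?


First octet: 86
Binary: 01010110
0xxxxxxx -> Class A (1-126)
Class A, default mask 255.0.0.0 (/8)


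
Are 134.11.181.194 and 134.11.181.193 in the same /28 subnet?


Mask: 255.255.255.240
134.11.181.194 AND mask = 134.11.181.192
134.11.181.193 AND mask = 134.11.181.192
Yes, same subnet (134.11.181.192)


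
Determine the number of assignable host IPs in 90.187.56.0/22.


Host bits = 32 - 22 = 10
Total addresses = 2^10 = 1024
Usable = total - 2 (network and broadcast)
Usable hosts: 1022


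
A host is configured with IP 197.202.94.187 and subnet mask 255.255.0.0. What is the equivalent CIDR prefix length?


Binary: 11111111.11111111.00000000.00000000
Count leading 1s
Prefix: /16


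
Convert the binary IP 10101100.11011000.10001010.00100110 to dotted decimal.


10101100 = 172
11011000 = 216
10001010 = 138
00100110 = 38
IP: 172.216.138.38


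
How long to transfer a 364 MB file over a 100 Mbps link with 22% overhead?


Effective throughput = 100 * (1 - 22/100) = 78 Mbps
File size in Mb = 364 * 8 = 2912 Mb
Time = 2912 / 78
Time = 37.3333 seconds


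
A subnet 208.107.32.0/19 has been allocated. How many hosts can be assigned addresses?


Host bits = 32 - 19 = 13
Total addresses = 2^13 = 8192
Usable = total - 2 (network and broadcast)
Usable hosts: 8190


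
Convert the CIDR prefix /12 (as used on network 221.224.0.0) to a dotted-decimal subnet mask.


/12 means 12 network bits, 20 host bits
Binary: 11111111111100000000000000000000
Mask: 255.240.0.0


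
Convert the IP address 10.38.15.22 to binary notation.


10 = 00001010
38 = 00100110
15 = 00001111
22 = 00010110
Binary: 00001010.00100110.00001111.00010110


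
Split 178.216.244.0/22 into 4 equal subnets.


New prefix = 22 + 2 = 24
Each subnet has 256 addresses
  178.216.244.0/24
  178.216.245.0/24
  178.216.246.0/24
  178.216.247.0/24
Subnets: 178.216.244.0/24, 178.216.245.0/24, 178.216.246.0/24, 178.216.247.0/24


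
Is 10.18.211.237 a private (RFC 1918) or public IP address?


RFC 1918 private ranges:
  10.0.0.0/8 (10.0.0.0 - 10.255.255.255)
  172.16.0.0/12 (172.16.0.0 - 172.31.255.255)
  192.168.0.0/16 (192.168.0.0 - 192.168.255.255)
Private (in 10.0.0.0/8)


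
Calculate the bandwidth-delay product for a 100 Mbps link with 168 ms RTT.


BDP = bandwidth * RTT
= 100 Mbps * 168 ms
= 100 * 1e6 * 168 / 1000 bits
= 16800000 bits
= 2100000 bytes
= 2050.7812 KB
BDP = 16800000 bits (2100000 bytes)


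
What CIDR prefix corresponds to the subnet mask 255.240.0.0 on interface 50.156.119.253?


Binary: 11111111.11110000.00000000.00000000
Count leading 1s
Prefix: /12


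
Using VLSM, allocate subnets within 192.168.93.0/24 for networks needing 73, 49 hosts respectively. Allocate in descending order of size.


73 hosts -> /25 (126 usable): 192.168.93.0/25
49 hosts -> /26 (62 usable): 192.168.93.128/26
Allocation: 192.168.93.0/25 (73 hosts, 126 usable); 192.168.93.128/26 (49 hosts, 62 usable)


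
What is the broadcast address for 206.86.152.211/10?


Network: 206.64.0.0/10
Host bits = 22
Set all host bits to 1:
Broadcast: 206.127.255.255


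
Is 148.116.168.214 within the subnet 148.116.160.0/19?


Subnet network: 148.116.160.0
Test IP AND mask: 148.116.160.0
Yes, 148.116.168.214 is in 148.116.160.0/19


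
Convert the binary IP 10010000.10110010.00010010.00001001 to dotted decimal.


10010000 = 144
10110010 = 178
00010010 = 18
00001001 = 9
IP: 144.178.18.9


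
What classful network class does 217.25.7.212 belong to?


First octet: 217
Binary: 11011001
110xxxxx -> Class C (192-223)
Class C, default mask 255.255.255.0 (/24)


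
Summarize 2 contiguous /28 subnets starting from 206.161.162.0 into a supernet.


Original prefix: /28
Number of subnets: 2 = 2^1
New prefix = 28 - 1 = 27
Supernet: 206.161.162.0/27


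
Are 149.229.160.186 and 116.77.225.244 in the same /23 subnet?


Mask: 255.255.254.0
149.229.160.186 AND mask = 149.229.160.0
116.77.225.244 AND mask = 116.77.224.0
No, different subnets (149.229.160.0 vs 116.77.224.0)


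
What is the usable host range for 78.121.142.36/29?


Network: 78.121.142.32
Broadcast: 78.121.142.39
First usable = network + 1
Last usable = broadcast - 1
Range: 78.121.142.33 to 78.121.142.38


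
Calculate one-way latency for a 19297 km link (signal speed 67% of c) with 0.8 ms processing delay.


Speed = 0.67 * 3e5 km/s = 201000 km/s
Propagation delay = 19297 / 201000 = 0.096 s = 96.005 ms
Processing delay = 0.8 ms
Total one-way latency = 96.805 ms


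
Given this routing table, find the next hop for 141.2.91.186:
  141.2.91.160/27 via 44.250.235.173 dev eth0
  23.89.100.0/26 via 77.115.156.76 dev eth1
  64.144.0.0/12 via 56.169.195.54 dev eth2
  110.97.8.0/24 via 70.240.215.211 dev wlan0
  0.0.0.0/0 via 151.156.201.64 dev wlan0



Longest prefix match for 141.2.91.186:
  /27 141.2.91.160: MATCH
  /26 23.89.100.0: no
  /12 64.144.0.0: no
  /24 110.97.8.0: no
  /0 0.0.0.0: MATCH
Selected: next-hop 44.250.235.173 via eth0 (matched /27)


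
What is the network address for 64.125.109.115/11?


IP:   01000000.01111101.01101101.01110011
Mask: 11111111.11100000.00000000.00000000
AND operation:
Net:  01000000.01100000.00000000.00000000
Network: 64.96.0.0/11


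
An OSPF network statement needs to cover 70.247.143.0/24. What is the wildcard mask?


Subnet mask: 255.255.255.0
Wildcard = 255.255.255.255 - subnet mask
255 - 255 = 0
255 - 255 = 0
255 - 255 = 0
255 - 0 = 255
Wildcard: 0.0.0.255


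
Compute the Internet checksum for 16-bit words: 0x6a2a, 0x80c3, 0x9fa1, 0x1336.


Sum all words (with carry folding):
+ 0x6a2a = 0x6a2a
+ 0x80c3 = 0xeaed
+ 0x9fa1 = 0x8a8f
+ 0x1336 = 0x9dc5
One's complement: ~0x9dc5
Checksum = 0x623a


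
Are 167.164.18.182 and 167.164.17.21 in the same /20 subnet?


Mask: 255.255.240.0
167.164.18.182 AND mask = 167.164.16.0
167.164.17.21 AND mask = 167.164.16.0
Yes, same subnet (167.164.16.0)


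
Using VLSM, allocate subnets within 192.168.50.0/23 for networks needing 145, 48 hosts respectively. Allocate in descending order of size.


145 hosts -> /24 (254 usable): 192.168.50.0/24
48 hosts -> /26 (62 usable): 192.168.51.0/26
Allocation: 192.168.50.0/24 (145 hosts, 254 usable); 192.168.51.0/26 (48 hosts, 62 usable)


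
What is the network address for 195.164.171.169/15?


IP:   11000011.10100100.10101011.10101001
Mask: 11111111.11111110.00000000.00000000
AND operation:
Net:  11000011.10100100.00000000.00000000
Network: 195.164.0.0/15


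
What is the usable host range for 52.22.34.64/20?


Network: 52.22.32.0
Broadcast: 52.22.47.255
First usable = network + 1
Last usable = broadcast - 1
Range: 52.22.32.1 to 52.22.47.254


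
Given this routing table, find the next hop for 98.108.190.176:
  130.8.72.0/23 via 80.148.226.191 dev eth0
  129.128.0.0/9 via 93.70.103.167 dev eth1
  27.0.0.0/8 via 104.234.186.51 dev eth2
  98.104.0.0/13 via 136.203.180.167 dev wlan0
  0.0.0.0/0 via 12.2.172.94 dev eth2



Longest prefix match for 98.108.190.176:
  /23 130.8.72.0: no
  /9 129.128.0.0: no
  /8 27.0.0.0: no
  /13 98.104.0.0: MATCH
  /0 0.0.0.0: MATCH
Selected: next-hop 136.203.180.167 via wlan0 (matched /13)


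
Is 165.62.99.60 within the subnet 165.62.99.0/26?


Subnet network: 165.62.99.0
Test IP AND mask: 165.62.99.0
Yes, 165.62.99.60 is in 165.62.99.0/26


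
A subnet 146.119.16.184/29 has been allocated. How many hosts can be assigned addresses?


Host bits = 32 - 29 = 3
Total addresses = 2^3 = 8
Usable = total - 2 (network and broadcast)
Usable hosts: 6


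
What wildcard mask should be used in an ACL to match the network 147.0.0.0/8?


Subnet mask: 255.0.0.0
Wildcard = 255.255.255.255 - subnet mask
255 - 255 = 0
255 - 0 = 255
255 - 0 = 255
255 - 0 = 255
Wildcard: 0.255.255.255


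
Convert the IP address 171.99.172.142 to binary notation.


171 = 10101011
99 = 01100011
172 = 10101100
142 = 10001110
Binary: 10101011.01100011.10101100.10001110


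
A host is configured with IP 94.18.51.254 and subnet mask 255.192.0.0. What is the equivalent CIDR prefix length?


Binary: 11111111.11000000.00000000.00000000
Count leading 1s
Prefix: /10


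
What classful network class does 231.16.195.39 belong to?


First octet: 231
Binary: 11100111
1110xxxx -> Class D (224-239)
Class D (multicast), default mask N/A


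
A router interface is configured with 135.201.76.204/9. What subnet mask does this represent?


/9 means 9 network bits, 23 host bits
Binary: 11111111100000000000000000000000
Mask: 255.128.0.0


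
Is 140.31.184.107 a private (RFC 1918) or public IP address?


RFC 1918 private ranges:
  10.0.0.0/8 (10.0.0.0 - 10.255.255.255)
  172.16.0.0/12 (172.16.0.0 - 172.31.255.255)
  192.168.0.0/16 (192.168.0.0 - 192.168.255.255)
Public (not in any RFC 1918 range)


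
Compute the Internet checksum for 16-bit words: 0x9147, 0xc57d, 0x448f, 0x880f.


Sum all words (with carry folding):
+ 0x9147 = 0x9147
+ 0xc57d = 0x56c5
+ 0x448f = 0x9b54
+ 0x880f = 0x2364
One's complement: ~0x2364
Checksum = 0xdc9b


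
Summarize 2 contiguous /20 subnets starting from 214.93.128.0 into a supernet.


Original prefix: /20
Number of subnets: 2 = 2^1
New prefix = 20 - 1 = 19
Supernet: 214.93.128.0/19


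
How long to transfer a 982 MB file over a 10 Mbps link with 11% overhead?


Effective throughput = 10 * (1 - 11/100) = 8.9 Mbps
File size in Mb = 982 * 8 = 7856 Mb
Time = 7856 / 8.9
Time = 882.6966 seconds


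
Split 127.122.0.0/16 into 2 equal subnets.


New prefix = 16 + 1 = 17
Each subnet has 32768 addresses
  127.122.0.0/17
  127.122.128.0/17
Subnets: 127.122.0.0/17, 127.122.128.0/17


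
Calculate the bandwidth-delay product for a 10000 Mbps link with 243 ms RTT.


BDP = bandwidth * RTT
= 10000 Mbps * 243 ms
= 10000 * 1e6 * 243 / 1000 bits
= 2430000000 bits
= 303750000 bytes
= 296630.8594 KB
BDP = 2430000000 bits (303750000 bytes)


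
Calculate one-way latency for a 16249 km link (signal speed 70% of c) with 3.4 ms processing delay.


Speed = 0.7 * 3e5 km/s = 210000 km/s
Propagation delay = 16249 / 210000 = 0.0774 s = 77.3762 ms
Processing delay = 3.4 ms
Total one-way latency = 80.7762 ms


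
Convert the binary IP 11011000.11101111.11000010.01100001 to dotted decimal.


11011000 = 216
11101111 = 239
11000010 = 194
01100001 = 97
IP: 216.239.194.97


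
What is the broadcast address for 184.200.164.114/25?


Network: 184.200.164.0/25
Host bits = 7
Set all host bits to 1:
Broadcast: 184.200.164.127


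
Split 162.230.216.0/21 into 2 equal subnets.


New prefix = 21 + 1 = 22
Each subnet has 1024 addresses
  162.230.216.0/22
  162.230.220.0/22
Subnets: 162.230.216.0/22, 162.230.220.0/22


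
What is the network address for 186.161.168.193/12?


IP:   10111010.10100001.10101000.11000001
Mask: 11111111.11110000.00000000.00000000
AND operation:
Net:  10111010.10100000.00000000.00000000
Network: 186.160.0.0/12


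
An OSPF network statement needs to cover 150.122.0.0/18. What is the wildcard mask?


Subnet mask: 255.255.192.0
Wildcard = 255.255.255.255 - subnet mask
255 - 255 = 0
255 - 255 = 0
255 - 192 = 63
255 - 0 = 255
Wildcard: 0.0.63.255


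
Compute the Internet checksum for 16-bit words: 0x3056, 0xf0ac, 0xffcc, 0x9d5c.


Sum all words (with carry folding):
+ 0x3056 = 0x3056
+ 0xf0ac = 0x2103
+ 0xffcc = 0x20d0
+ 0x9d5c = 0xbe2c
One's complement: ~0xbe2c
Checksum = 0x41d3


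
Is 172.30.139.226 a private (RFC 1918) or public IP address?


RFC 1918 private ranges:
  10.0.0.0/8 (10.0.0.0 - 10.255.255.255)
  172.16.0.0/12 (172.16.0.0 - 172.31.255.255)
  192.168.0.0/16 (192.168.0.0 - 192.168.255.255)
Private (in 172.16.0.0/12)


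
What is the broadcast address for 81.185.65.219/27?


Network: 81.185.65.192/27
Host bits = 5
Set all host bits to 1:
Broadcast: 81.185.65.223


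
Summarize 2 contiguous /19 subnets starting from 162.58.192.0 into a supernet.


Original prefix: /19
Number of subnets: 2 = 2^1
New prefix = 19 - 1 = 18
Supernet: 162.58.192.0/18


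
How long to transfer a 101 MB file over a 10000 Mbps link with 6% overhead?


Effective throughput = 10000 * (1 - 6/100) = 9400 Mbps
File size in Mb = 101 * 8 = 808 Mb
Time = 808 / 9400
Time = 0.086 seconds


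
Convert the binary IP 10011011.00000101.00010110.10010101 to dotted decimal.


10011011 = 155
00000101 = 5
00010110 = 22
10010101 = 149
IP: 155.5.22.149


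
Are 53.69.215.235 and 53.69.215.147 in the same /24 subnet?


Mask: 255.255.255.0
53.69.215.235 AND mask = 53.69.215.0
53.69.215.147 AND mask = 53.69.215.0
Yes, same subnet (53.69.215.0)


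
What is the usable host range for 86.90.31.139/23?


Network: 86.90.30.0
Broadcast: 86.90.31.255
First usable = network + 1
Last usable = broadcast - 1
Range: 86.90.30.1 to 86.90.31.254


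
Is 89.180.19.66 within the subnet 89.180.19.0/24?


Subnet network: 89.180.19.0
Test IP AND mask: 89.180.19.0
Yes, 89.180.19.66 is in 89.180.19.0/24


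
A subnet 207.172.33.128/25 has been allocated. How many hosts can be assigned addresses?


Host bits = 32 - 25 = 7
Total addresses = 2^7 = 128
Usable = total - 2 (network and broadcast)
Usable hosts: 126


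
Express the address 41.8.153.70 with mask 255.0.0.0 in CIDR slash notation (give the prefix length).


Binary: 11111111.00000000.00000000.00000000
Count leading 1s
Prefix: /8


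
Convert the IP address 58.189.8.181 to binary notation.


58 = 00111010
189 = 10111101
8 = 00001000
181 = 10110101
Binary: 00111010.10111101.00001000.10110101


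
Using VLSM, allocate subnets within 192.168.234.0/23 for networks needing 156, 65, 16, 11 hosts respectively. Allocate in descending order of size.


156 hosts -> /24 (254 usable): 192.168.234.0/24
65 hosts -> /25 (126 usable): 192.168.235.0/25
16 hosts -> /27 (30 usable): 192.168.235.128/27
11 hosts -> /28 (14 usable): 192.168.235.160/28
Allocation: 192.168.234.0/24 (156 hosts, 254 usable); 192.168.235.0/25 (65 hosts, 126 usable); 192.168.235.128/27 (16 hosts, 30 usable); 192.168.235.160/28 (11 hosts, 14 usable)


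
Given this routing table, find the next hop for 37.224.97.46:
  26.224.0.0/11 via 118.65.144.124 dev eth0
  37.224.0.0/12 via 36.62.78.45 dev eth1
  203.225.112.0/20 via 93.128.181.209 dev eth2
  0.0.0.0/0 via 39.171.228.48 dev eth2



Longest prefix match for 37.224.97.46:
  /11 26.224.0.0: no
  /12 37.224.0.0: MATCH
  /20 203.225.112.0: no
  /0 0.0.0.0: MATCH
Selected: next-hop 36.62.78.45 via eth1 (matched /12)


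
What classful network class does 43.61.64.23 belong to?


First octet: 43
Binary: 00101011
0xxxxxxx -> Class A (1-126)
Class A, default mask 255.0.0.0 (/8)


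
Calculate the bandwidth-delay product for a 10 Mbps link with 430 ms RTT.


BDP = bandwidth * RTT
= 10 Mbps * 430 ms
= 10 * 1e6 * 430 / 1000 bits
= 4300000 bits
= 537500 bytes
= 524.9023 KB
BDP = 4300000 bits (537500 bytes)


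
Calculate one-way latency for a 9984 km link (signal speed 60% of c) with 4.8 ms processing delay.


Speed = 0.6 * 3e5 km/s = 180000 km/s
Propagation delay = 9984 / 180000 = 0.0555 s = 55.4667 ms
Processing delay = 4.8 ms
Total one-way latency = 60.2667 ms


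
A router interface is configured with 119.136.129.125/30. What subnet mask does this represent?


/30 means 30 network bits, 2 host bits
Binary: 11111111111111111111111111111100
Mask: 255.255.255.252


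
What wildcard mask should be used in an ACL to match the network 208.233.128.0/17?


Subnet mask: 255.255.128.0
Wildcard = 255.255.255.255 - subnet mask
255 - 255 = 0
255 - 255 = 0
255 - 128 = 127
255 - 0 = 255
Wildcard: 0.0.127.255


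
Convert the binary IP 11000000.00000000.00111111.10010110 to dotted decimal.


11000000 = 192
00000000 = 0
00111111 = 63
10010110 = 150
IP: 192.0.63.150


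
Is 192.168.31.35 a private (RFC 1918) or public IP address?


RFC 1918 private ranges:
  10.0.0.0/8 (10.0.0.0 - 10.255.255.255)
  172.16.0.0/12 (172.16.0.0 - 172.31.255.255)
  192.168.0.0/16 (192.168.0.0 - 192.168.255.255)
Private (in 192.168.0.0/16)


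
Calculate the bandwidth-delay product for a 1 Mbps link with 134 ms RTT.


BDP = bandwidth * RTT
= 1 Mbps * 134 ms
= 1 * 1e6 * 134 / 1000 bits
= 134000 bits
= 16750 bytes
= 16.3574 KB
BDP = 134000 bits (16750 bytes)


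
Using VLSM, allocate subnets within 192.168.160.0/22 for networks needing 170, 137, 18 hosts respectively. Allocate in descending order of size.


170 hosts -> /24 (254 usable): 192.168.160.0/24
137 hosts -> /24 (254 usable): 192.168.161.0/24
18 hosts -> /27 (30 usable): 192.168.162.0/27
Allocation: 192.168.160.0/24 (170 hosts, 254 usable); 192.168.161.0/24 (137 hosts, 254 usable); 192.168.162.0/27 (18 hosts, 30 usable)


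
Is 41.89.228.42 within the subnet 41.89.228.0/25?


Subnet network: 41.89.228.0
Test IP AND mask: 41.89.228.0
Yes, 41.89.228.42 is in 41.89.228.0/25


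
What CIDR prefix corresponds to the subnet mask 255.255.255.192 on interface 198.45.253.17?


Binary: 11111111.11111111.11111111.11000000
Count leading 1s
Prefix: /26


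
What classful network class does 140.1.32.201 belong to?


First octet: 140
Binary: 10001100
10xxxxxx -> Class B (128-191)
Class B, default mask 255.255.0.0 (/16)


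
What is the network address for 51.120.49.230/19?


IP:   00110011.01111000.00110001.11100110
Mask: 11111111.11111111.11100000.00000000
AND operation:
Net:  00110011.01111000.00100000.00000000
Network: 51.120.32.0/19


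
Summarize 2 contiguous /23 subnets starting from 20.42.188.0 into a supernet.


Original prefix: /23
Number of subnets: 2 = 2^1
New prefix = 23 - 1 = 22
Supernet: 20.42.188.0/22


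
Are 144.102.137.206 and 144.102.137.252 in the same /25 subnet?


Mask: 255.255.255.128
144.102.137.206 AND mask = 144.102.137.128
144.102.137.252 AND mask = 144.102.137.128
Yes, same subnet (144.102.137.128)


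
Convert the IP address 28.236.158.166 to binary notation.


28 = 00011100
236 = 11101100
158 = 10011110
166 = 10100110
Binary: 00011100.11101100.10011110.10100110


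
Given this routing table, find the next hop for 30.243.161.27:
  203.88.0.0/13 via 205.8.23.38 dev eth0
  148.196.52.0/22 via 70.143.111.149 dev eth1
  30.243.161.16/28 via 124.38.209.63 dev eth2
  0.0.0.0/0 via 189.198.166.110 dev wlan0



Longest prefix match for 30.243.161.27:
  /13 203.88.0.0: no
  /22 148.196.52.0: no
  /28 30.243.161.16: MATCH
  /0 0.0.0.0: MATCH
Selected: next-hop 124.38.209.63 via eth2 (matched /28)


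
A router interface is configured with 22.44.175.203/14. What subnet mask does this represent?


/14 means 14 network bits, 18 host bits
Binary: 11111111111111000000000000000000
Mask: 255.252.0.0


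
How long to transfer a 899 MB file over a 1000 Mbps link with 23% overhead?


Effective throughput = 1000 * (1 - 23/100) = 770 Mbps
File size in Mb = 899 * 8 = 7192 Mb
Time = 7192 / 770
Time = 9.3403 seconds


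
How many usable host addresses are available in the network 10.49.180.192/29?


Host bits = 32 - 29 = 3
Total addresses = 2^3 = 8
Usable = total - 2 (network and broadcast)
Usable hosts: 6


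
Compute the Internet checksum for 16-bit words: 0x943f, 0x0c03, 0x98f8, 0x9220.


Sum all words (with carry folding):
+ 0x943f = 0x943f
+ 0x0c03 = 0xa042
+ 0x98f8 = 0x393b
+ 0x9220 = 0xcb5b
One's complement: ~0xcb5b
Checksum = 0x34a4


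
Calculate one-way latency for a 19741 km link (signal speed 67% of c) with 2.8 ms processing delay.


Speed = 0.67 * 3e5 km/s = 201000 km/s
Propagation delay = 19741 / 201000 = 0.0982 s = 98.2139 ms
Processing delay = 2.8 ms
Total one-way latency = 101.0139 ms


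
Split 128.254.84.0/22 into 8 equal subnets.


New prefix = 22 + 3 = 25
Each subnet has 128 addresses
  128.254.84.0/25
  128.254.84.128/25
  128.254.85.0/25
  128.254.85.128/25
  128.254.86.0/25
  128.254.86.128/25
  128.254.87.0/25
  128.254.87.128/25
Subnets: 128.254.84.0/25, 128.254.84.128/25, 128.254.85.0/25, 128.254.85.128/25, 128.254.86.0/25, 128.254.86.128/25, 128.254.87.0/25, 128.254.87.128/25


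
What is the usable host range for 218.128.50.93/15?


Network: 218.128.0.0
Broadcast: 218.129.255.255
First usable = network + 1
Last usable = broadcast - 1
Range: 218.128.0.1 to 218.129.255.254


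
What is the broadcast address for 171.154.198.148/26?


Network: 171.154.198.128/26
Host bits = 6
Set all host bits to 1:
Broadcast: 171.154.198.191


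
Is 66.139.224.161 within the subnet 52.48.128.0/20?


Subnet network: 52.48.128.0
Test IP AND mask: 66.139.224.0
No, 66.139.224.161 is not in 52.48.128.0/20


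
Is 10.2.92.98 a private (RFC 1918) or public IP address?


RFC 1918 private ranges:
  10.0.0.0/8 (10.0.0.0 - 10.255.255.255)
  172.16.0.0/12 (172.16.0.0 - 172.31.255.255)
  192.168.0.0/16 (192.168.0.0 - 192.168.255.255)
Private (in 10.0.0.0/8)


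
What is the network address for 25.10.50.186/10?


IP:   00011001.00001010.00110010.10111010
Mask: 11111111.11000000.00000000.00000000
AND operation:
Net:  00011001.00000000.00000000.00000000
Network: 25.0.0.0/10


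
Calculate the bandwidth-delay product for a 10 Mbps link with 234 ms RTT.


BDP = bandwidth * RTT
= 10 Mbps * 234 ms
= 10 * 1e6 * 234 / 1000 bits
= 2340000 bits
= 292500 bytes
= 285.6445 KB
BDP = 2340000 bits (292500 bytes)
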